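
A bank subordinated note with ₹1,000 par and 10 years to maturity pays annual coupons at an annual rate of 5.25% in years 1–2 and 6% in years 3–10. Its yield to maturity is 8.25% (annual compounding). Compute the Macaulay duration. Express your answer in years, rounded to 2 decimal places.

Periodic yield y = 0.0825. Discount each cash flow and weight by its year:
  t   CF        PV=CF/(1+0.0825)^t    t·PV
  1        52.50        48.4988        48.4988
  2        52.50        44.8026        89.6053
  3        60.00        47.3007       141.9021
  4        60.00        43.6958       174.7832
  5        60.00        40.3656       201.8281
  6        60.00        37.2893       223.7356
  7        60.00        34.4474       241.1315
  8        60.00        31.8220       254.5763
  9        60.00        29.3968       264.5712
  10    1,060.00       479.7631     4,797.6307
  Σ                    837.3821     6,438.2628
Price P = Σ PV = 837.3821.
Macaulay duration = Σ(t·PV) / P = 6,438.2628 / 837.3821 = 7.68856 years.

7.69 years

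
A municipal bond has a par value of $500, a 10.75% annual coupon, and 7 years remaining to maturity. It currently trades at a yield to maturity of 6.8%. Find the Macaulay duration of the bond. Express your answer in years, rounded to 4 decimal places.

5.4328 years

Periodic yield y = 0.068. Discount each cash flow and weight by its year:
  t   CF        PV=CF/(1+0.068)^t    t·PV
  1        53.75        50.3277        50.3277
  2        53.75        47.1233        94.2467
  3        53.75        44.1230       132.3689
  4        53.75        41.3136       165.2546
  5        53.75        38.6832       193.4159
  6        53.75        36.2202       217.3213
  7       553.75       349.3936     2,445.7553
  Σ                    607.1847     3,298.6903
Price P = Σ PV = 607.1847.
Macaulay duration = Σ(t·PV) / P = 3,298.6903 / 607.1847 = 5.43276 years.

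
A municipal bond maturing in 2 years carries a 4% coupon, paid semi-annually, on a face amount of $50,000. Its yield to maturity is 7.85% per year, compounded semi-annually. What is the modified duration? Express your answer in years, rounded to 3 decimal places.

1.866 years

Periodic yield y = 0.03925. First find Macaulay duration:
  t   CF        PV=CF/(1+0.03925)^t    t·PV
  1     1,000.00       962.2324       962.2324
  2     1,000.00       925.8912     1,851.7823
  3     1,000.00       890.9224     2,672.7673
  4    51,000.00    43,720.9956   174,883.9826
  Σ                 46,500.0416   180,370.7646
P = 46,500.0416; Macaulay duration = 180,370.7646 / 46,500.0416 = 3.87894 half-year periods = 1.93947 years.
Modified duration = D_Mac / (1 + y) = 1.93947 / 1.03925 = 1.86622 years.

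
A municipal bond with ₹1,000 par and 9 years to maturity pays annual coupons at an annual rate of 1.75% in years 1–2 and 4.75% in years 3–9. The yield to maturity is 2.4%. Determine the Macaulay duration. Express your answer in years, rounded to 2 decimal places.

Periodic yield y = 0.024. Discount each cash flow and weight by its year:
  t   CF        PV=CF/(1+0.024)^t    t·PV
  1        17.50        17.0898        17.0898
  2        17.50        16.6893        33.3786
  3        47.50        44.2378       132.7135
  4        47.50        43.2010       172.8040
  5        47.50        42.1885       210.9424
  6        47.50        41.1997       247.1981
  7        47.50        40.2341       281.6385
  8        47.50        39.2911       314.3286
  9     1,047.50       846.1638     7,615.4739
  Σ                  1,130.2950     9,025.5673
Price P = Σ PV = 1,130.2950.
Macaulay duration = Σ(t·PV) / P = 9,025.5673 / 1,130.2950 = 7.98514 years.

7.99 years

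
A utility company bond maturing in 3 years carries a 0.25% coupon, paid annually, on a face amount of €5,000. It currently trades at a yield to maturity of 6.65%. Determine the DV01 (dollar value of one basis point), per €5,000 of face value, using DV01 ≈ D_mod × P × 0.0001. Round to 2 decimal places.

Periodic yield y = 0.0665.
  t   CF        PV=CF/(1+0.0665)^t    t·PV
  1        12.50        11.7206        11.7206
  2        12.50        10.9898        21.9795
  3     5,012.50     4,132.1094    12,396.3281
  Σ                  4,154.8197    12,430.0282
P = 4,154.8197; D_Mac = 2.99171 yrs; D_mod = 2.80517 yrs.
DV01 ≈ 2.80517 × 4,154.8197 × 0.0001 = 1.165497.

€1.17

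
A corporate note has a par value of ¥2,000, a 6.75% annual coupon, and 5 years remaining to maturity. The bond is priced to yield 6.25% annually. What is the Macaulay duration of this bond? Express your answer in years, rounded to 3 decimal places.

Periodic yield y = 0.0625. Discount each cash flow and weight by its year:
  t   CF        PV=CF/(1+0.0625)^t    t·PV
  1       135.00       127.0588       127.0588
  2       135.00       119.5848       239.1696
  3       135.00       112.5504       337.6511
  4       135.00       105.9298       423.7191
  5     2,135.00     1,576.7150     7,883.5748
  Σ                  2,041.8387     9,011.1733
Price P = Σ PV = 2,041.8387.
Macaulay duration = Σ(t·PV) / P = 9,011.1733 / 2,041.8387 = 4.41326 years.

4.413 years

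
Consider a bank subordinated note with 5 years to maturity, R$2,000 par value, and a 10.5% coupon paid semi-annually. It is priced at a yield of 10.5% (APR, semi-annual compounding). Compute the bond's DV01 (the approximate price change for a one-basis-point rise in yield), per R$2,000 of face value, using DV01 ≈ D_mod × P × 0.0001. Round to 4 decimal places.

Periodic yield y = 0.0525.
  t   CF        PV=CF/(1+0.0525)^t    t·PV
  1       105.00        99.7625        99.7625
  2       105.00        94.7862       189.5724
  3       105.00        90.0581       270.1744
  4       105.00        85.5659       342.2637
  5       105.00        81.2978       406.4890
  6       105.00        77.2426       463.4554
  7       105.00        73.3896       513.7273
  8       105.00        69.7288       557.8307
  9       105.00        66.2507       596.2561
  10    2,105.00     1,261.9178    12,619.1777
  Σ                  2,000.0000    16,058.7092
P = 2,000.0000; D_Mac = 8.02935 half-year periods = 4.01468 yrs; D_mod = 3.81442 yrs.
DV01 ≈ 3.81442 × 2,000.0000 × 0.0001 = 0.762884.

R$0.7629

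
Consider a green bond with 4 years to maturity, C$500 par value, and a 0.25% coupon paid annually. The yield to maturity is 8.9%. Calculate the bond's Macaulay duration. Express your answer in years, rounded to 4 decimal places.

Periodic yield y = 0.089. Discount each cash flow and weight by its year:
  t   CF        PV=CF/(1+0.089)^t    t·PV
  1         1.25         1.1478         1.1478
  2         1.25         1.0540         2.1081
  3         1.25         0.9679         2.9037
  4       501.25       356.4042     1,425.6170
  Σ                    359.5740     1,431.7766
Price P = Σ PV = 359.5740.
Macaulay duration = Σ(t·PV) / P = 1,431.7766 / 359.5740 = 3.98187 years.

3.9819 years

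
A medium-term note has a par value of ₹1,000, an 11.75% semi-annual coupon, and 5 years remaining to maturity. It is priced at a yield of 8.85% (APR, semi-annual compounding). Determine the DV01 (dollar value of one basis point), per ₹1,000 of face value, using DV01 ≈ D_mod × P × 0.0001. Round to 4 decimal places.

₹0.4255

Periodic yield y = 0.04425.
  t   CF        PV=CF/(1+0.04425)^t    t·PV
  1        58.75        56.2605        56.2605
  2        58.75        53.8764       107.7529
  3        58.75        51.5934       154.7803
  4        58.75        49.4072       197.6287
  5        58.75        47.3135       236.5677
  6        58.75        45.3086       271.8518
  7        58.75        43.3887       303.7208
  8        58.75        41.5501       332.4007
  9        58.75        39.7894       358.1047
  10    1,058.75       686.6708     6,866.7081
  Σ                  1,115.1587     8,885.7761
P = 1,115.1587; D_Mac = 7.96817 half-year periods = 3.98409 yrs; D_mod = 3.81526 yrs.
DV01 ≈ 3.81526 × 1,115.1587 × 0.0001 = 0.425462.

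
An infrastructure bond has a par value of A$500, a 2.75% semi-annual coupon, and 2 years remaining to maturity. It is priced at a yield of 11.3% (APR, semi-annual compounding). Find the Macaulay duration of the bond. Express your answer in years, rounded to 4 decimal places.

Periodic yield y = 0.0565. Discount each cash flow and weight by its period:
  t   CF        PV=CF/(1+0.0565)^t    t·PV
  1        6.875         6.5073         6.5073
  2        6.875         6.1593        12.3187
  3        6.875         5.8299        17.4898
  4      506.875       406.8393     1,627.3571
  Σ                    425.3359     1,663.6729
Price P = Σ PV = 425.3359.
Macaulay duration = Σ(t·PV) / P = 1,663.6729 / 425.3359 = 3.91143 half-year periods.
In years: 3.91143 / 2 = 1.95572 years.

1.9557 years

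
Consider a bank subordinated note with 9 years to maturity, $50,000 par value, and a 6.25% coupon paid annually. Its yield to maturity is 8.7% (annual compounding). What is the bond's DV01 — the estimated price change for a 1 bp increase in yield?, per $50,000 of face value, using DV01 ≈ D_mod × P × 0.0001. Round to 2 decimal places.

Periodic yield y = 0.087.
  t   CF        PV=CF/(1+0.087)^t    t·PV
  1     3,125.00     2,874.8850     2,874.8850
  2     3,125.00     2,644.7884     5,289.5768
  3     3,125.00     2,433.1080     7,299.3240
  4     3,125.00     2,238.3698     8,953.4794
  5     3,125.00     2,059.2179    10,296.0894
  6     3,125.00     1,894.4047    11,366.4281
  7     3,125.00     1,742.7826    12,199.4781
  8     3,125.00     1,603.2959    12,826.3668
  9    53,125.00    25,074.5441   225,670.8973
  Σ                 42,565.3964   296,776.5250
P = 42,565.3964; D_Mac = 6.97225 yrs; D_mod = 6.41421 yrs.
DV01 ≈ 6.41421 × 42,565.3964 × 0.0001 = 27.302348.

$27.30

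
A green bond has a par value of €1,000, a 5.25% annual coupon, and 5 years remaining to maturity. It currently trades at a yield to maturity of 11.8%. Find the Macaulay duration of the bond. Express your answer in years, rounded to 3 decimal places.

4.446 years

Periodic yield y = 0.118. Discount each cash flow and weight by its year:
  t   CF        PV=CF/(1+0.118)^t    t·PV
  1        52.50        46.9589        46.9589
  2        52.50        42.0026        84.0051
  3        52.50        37.5694       112.7081
  4        52.50        33.6041       134.4163
  5     1,052.50       602.5777     3,012.8887
  Σ                    762.7126     3,390.9771
Price P = Σ PV = 762.7126.
Macaulay duration = Σ(t·PV) / P = 3,390.9771 / 762.7126 = 4.44594 years.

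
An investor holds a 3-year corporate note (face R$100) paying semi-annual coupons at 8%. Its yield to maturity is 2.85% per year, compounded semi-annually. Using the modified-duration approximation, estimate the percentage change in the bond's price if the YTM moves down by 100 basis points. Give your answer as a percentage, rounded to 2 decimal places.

Periodic yield y = 0.01425. Modified duration first:
  t   CF        PV=CF/(1+0.01425)^t    t·PV
  1         4.00         3.9438         3.9438
  2         4.00         3.8884         7.7768
  3         4.00         3.8338        11.5013
  4         4.00         3.7799        15.1196
  5         4.00         3.7268        18.6339
  6       104.00        95.5352       573.2110
  Σ                    114.7078       630.1864
P = 114.7078; D_Mac = 5.49384 half-year periods = 2.74692 yrs; D_mod = 2.74692/(1+0.01425) = 2.70833 yrs.
ΔP/P ≈ -D_mod · Δy = -2.70833 × (-0.01) = +0.027083 = +2.7083%.

+2.71%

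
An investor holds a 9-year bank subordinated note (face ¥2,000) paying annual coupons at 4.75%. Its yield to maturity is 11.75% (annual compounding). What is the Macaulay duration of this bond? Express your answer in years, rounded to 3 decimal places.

7.062 years

Periodic yield y = 0.1175. Discount each cash flow and weight by its year:
  t   CF        PV=CF/(1+0.1175)^t    t·PV
  1        95.00        85.0112        85.0112
  2        95.00        76.0726       152.1453
  3        95.00        68.0740       204.2219
  4        95.00        60.9163       243.6652
  5        95.00        54.5112       272.5561
  6        95.00        48.7796       292.6777
  7        95.00        43.6507       305.5547
  8        95.00        39.0610       312.4880
  9     2,095.00       770.8258     6,937.4322
  Σ                  1,246.9024     8,805.7522
Price P = Σ PV = 1,246.9024.
Macaulay duration = Σ(t·PV) / P = 8,805.7522 / 1,246.9024 = 7.06210 years.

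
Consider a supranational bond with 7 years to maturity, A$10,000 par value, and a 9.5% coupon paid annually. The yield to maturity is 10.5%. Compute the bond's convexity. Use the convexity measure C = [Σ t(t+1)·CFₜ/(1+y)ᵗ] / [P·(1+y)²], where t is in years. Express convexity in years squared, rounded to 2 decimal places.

With y = 0.105:
  t   CF        PV=CF/(1+0.105)^t    t·PV        t(t+1)·PV
  1       950.00       859.7285       859.7285       1,719.4570
  2       950.00       778.0348     1,556.0697       4,668.2091
  3       950.00       704.1039     2,112.3118       8,449.2472
  4       950.00       637.1981     2,548.7925      12,743.9626
  5       950.00       576.6499     2,883.2495      17,299.4968
  6       950.00       521.8551     3,131.1306      21,917.9145
  7    10,950.00     5,443.4993    38,104.4952     304,835.9619
  Σ                  9,521.0697    51,195.7779     371,634.2491
P = 9,521.0697.
Convexity = Σ t(t+1)·PV / [P·(1+y)²] = 371,634.2491 / (9,521.0697 × 1.221025) = 31.96726.

31.97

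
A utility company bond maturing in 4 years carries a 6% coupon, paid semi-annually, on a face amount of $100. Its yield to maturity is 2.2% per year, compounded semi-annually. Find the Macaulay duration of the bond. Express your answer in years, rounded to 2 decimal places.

3.64 years

Periodic yield y = 0.011. Discount each cash flow and weight by its period:
  t   CF        PV=CF/(1+0.011)^t    t·PV
  1         3.00         2.9674         2.9674
  2         3.00         2.9351         5.8701
  3         3.00         2.9031         8.7094
  4         3.00         2.8716        11.4862
  5         3.00         2.8403        14.2015
  6         3.00         2.8094        16.8564
  7         3.00         2.7788        19.4519
  8       103.00        94.3687       754.9496
  Σ                    114.4744       834.4926
Price P = Σ PV = 114.4744.
Macaulay duration = Σ(t·PV) / P = 834.4926 / 114.4744 = 7.28978 half-year periods.
In years: 7.28978 / 2 = 3.64489 years.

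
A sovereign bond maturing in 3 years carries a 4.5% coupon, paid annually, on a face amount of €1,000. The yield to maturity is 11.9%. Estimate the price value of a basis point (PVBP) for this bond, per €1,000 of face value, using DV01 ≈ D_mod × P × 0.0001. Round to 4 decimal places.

Periodic yield y = 0.119.
  t   CF        PV=CF/(1+0.119)^t    t·PV
  1        45.00        40.2145        40.2145
  2        45.00        35.9379        71.8757
  3     1,045.00       745.8063     2,237.4188
  Σ                    821.9586     2,349.5090
P = 821.9586; D_Mac = 2.85843 yrs; D_mod = 2.55445 yrs.
DV01 ≈ 2.55445 × 821.9586 × 0.0001 = 0.209965.

€0.2100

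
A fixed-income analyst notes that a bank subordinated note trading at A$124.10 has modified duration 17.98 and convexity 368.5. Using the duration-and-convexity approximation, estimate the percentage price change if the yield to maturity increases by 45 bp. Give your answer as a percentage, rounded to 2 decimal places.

Duration effect: -D_mod·Δy = -17.98 × (+0.0045) = -0.080910
Convexity effect: ½·C·(Δy)² = 0.5 × 368.5 × (0.0045)² = +0.0037310625
ΔP/P ≈ -0.080910 + 0.0037310625 = -0.0771789375
= -7.71789375%.

-7.72%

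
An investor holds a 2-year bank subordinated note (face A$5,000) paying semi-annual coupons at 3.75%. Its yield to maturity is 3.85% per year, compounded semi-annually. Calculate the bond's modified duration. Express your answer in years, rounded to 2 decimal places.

1.91 years

Periodic yield y = 0.01925. First find Macaulay duration:
  t   CF        PV=CF/(1+0.01925)^t    t·PV
  1        93.75        91.9794        91.9794
  2        93.75        90.2422       180.4845
  3        93.75        88.5379       265.6136
  4     5,093.75     4,719.7038    18,878.8153
  Σ                  4,990.4633    19,416.8928
P = 4,990.4633; Macaulay duration = 19,416.8928 / 4,990.4633 = 3.89080 half-year periods = 1.94540 years.
Modified duration = D_Mac / (1 + y) = 1.94540 / 1.01925 = 1.90866 years.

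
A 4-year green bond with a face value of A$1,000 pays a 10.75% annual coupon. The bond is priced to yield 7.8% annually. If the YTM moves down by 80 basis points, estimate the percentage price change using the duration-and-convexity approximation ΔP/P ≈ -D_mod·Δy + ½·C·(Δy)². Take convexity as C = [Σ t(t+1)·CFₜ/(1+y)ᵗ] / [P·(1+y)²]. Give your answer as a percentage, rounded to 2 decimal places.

+2.63%

With y = 0.078:
  t   CF        PV=CF/(1+0.078)^t    t·PV        t(t+1)·PV
  1       107.50        99.7217        99.7217         199.4434
  2       107.50        92.5062       185.0124         555.0373
  3       107.50        85.8128       257.4385       1,029.7539
  4     1,107.50       820.1035     3,280.4142      16,402.0710
  Σ                  1,098.1443     3,822.5868      18,186.3056
P = 1,098.1443; D_Mac = 3.48095 yrs; D_mod = 3.22908 yrs; C = 14.25107.
Duration effect: -3.22908 × (-0.008) = +0.025833
Convexity effect: 0.5 × 14.25107 × (-0.008)² = +0.0004560
ΔP/P ≈ +0.025833 + 0.0004560 = +0.026289 = +2.6289%.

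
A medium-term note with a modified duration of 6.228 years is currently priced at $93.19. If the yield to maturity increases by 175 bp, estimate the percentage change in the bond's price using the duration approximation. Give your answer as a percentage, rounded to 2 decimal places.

-10.90%

Duration approximation: ΔP/P ≈ -D_mod · Δy = -6.228 × (+0.0175) = -0.108990.
As a percentage: -10.8990%.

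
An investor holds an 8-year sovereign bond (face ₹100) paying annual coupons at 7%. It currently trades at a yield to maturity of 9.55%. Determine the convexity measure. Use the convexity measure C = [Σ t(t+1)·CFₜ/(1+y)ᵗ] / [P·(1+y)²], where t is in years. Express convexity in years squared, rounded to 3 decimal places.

With y = 0.0955:
  t   CF        PV=CF/(1+0.0955)^t    t·PV        t(t+1)·PV
  1         7.00         6.3898         6.3898          12.7796
  2         7.00         5.8327        11.6655          34.9965
  3         7.00         5.3243        15.9728          63.8914
  4         7.00         4.8601        19.4405          97.2027
  5         7.00         4.4365        22.1823         133.0937
  6         7.00         4.0497        24.2983         170.0878
  7         7.00         3.6967        25.8767         207.0138
  8       107.00        51.5804       412.6432       3,713.7889
  Σ                     86.1702       538.4691       4,432.8544
P = 86.1702.
Convexity = Σ t(t+1)·PV / [P·(1+y)²] = 4,432.8544 / (86.1702 × 1.200120) = 42.86489.

42.865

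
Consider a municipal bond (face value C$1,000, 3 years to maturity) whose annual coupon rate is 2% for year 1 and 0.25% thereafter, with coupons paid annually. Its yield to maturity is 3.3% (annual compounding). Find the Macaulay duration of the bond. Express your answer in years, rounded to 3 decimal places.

2.956 years

Periodic yield y = 0.033. Discount each cash flow and weight by its year:
  t   CF        PV=CF/(1+0.033)^t    t·PV
  1        20.00        19.3611        19.3611
  2         2.50         2.3428         4.6856
  3     1,002.50       909.4596     2,728.3788
  Σ                    931.1635     2,752.4256
Price P = Σ PV = 931.1635.
Macaulay duration = Σ(t·PV) / P = 2,752.4256 / 931.1635 = 2.95590 years.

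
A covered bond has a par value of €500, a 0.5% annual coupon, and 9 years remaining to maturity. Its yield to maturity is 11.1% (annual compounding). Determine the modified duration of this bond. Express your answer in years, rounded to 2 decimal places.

Periodic yield y = 0.111. First find Macaulay duration:
  t   CF        PV=CF/(1+0.111)^t    t·PV
  1         2.50         2.2502         2.2502
  2         2.50         2.0254         4.0508
  3         2.50         1.8230         5.4691
  4         2.50         1.6409         6.5636
  5         2.50         1.4770         7.3848
  6         2.50         1.3294         7.9764
  7         2.50         1.1966         8.3761
  8         2.50         1.0770         8.6162
  9       502.50       194.8541     1,753.6868
  Σ                    207.6736     1,804.3742
P = 207.6736; Macaulay duration = 1,804.3742 / 207.6736 = 8.68851 years.
Modified duration = D_Mac / (1 + y) = 8.68851 / 1.111 = 7.82044 years.

7.82 years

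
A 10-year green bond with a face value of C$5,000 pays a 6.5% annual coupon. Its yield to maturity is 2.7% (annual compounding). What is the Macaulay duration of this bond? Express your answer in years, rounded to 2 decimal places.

8.00 years

Periodic yield y = 0.027. Discount each cash flow and weight by its year:
  t   CF        PV=CF/(1+0.027)^t    t·PV
  1       325.00       316.4557       316.4557
  2       325.00       308.1360       616.2720
  3       325.00       300.0351       900.1052
  4       325.00       292.1471     1,168.5884
  5       325.00       284.4665     1,422.3325
  6       325.00       276.9878     1,661.9270
  7       325.00       269.7058     1,887.9405
  8       325.00       262.6152     2,100.9214
  9       325.00       255.7110     2,301.3988
  10    5,325.00     4,079.5774    40,795.7739
  Σ                  6,645.8376    53,171.7155
Price P = Σ PV = 6,645.8376.
Macaulay duration = Σ(t·PV) / P = 53,171.7155 / 6,645.8376 = 8.00075 years.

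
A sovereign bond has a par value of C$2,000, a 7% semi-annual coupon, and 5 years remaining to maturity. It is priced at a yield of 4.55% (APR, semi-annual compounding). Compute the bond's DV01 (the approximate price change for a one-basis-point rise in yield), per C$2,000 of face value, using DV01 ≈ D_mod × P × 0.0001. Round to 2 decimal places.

Periodic yield y = 0.02275.
  t   CF        PV=CF/(1+0.02275)^t    t·PV
  1        70.00        68.4429        68.4429
  2        70.00        66.9205       133.8410
  3        70.00        65.4319       196.2957
  4        70.00        63.9764       255.9058
  5        70.00        62.5534       312.7668
  6        70.00        61.1619       366.9715
  7        70.00        59.8014       418.6101
  8        70.00        58.4712       467.7697
  9        70.00        57.1706       514.5353
  10    2,070.00     1,653.0099    16,530.0993
  Σ                  2,216.9402    19,265.2381
P = 2,216.9402; D_Mac = 8.69001 half-year periods = 4.34501 yrs; D_mod = 4.24836 yrs.
DV01 ≈ 4.24836 × 2,216.9402 × 0.0001 = 0.941835.

C$0.94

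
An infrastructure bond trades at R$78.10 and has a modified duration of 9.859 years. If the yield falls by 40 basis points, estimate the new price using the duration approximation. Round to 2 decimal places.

R$81.18

Duration approximation: ΔP/P ≈ -D_mod · Δy = -9.859 × (-0.004) = +0.039436.
New price ≈ 78.10 × (1 + 0.039436) = 81.1799516.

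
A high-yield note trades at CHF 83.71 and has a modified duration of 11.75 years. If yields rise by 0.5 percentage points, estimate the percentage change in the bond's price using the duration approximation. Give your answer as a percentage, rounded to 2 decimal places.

-5.88%

Duration approximation: ΔP/P ≈ -D_mod · Δy = -11.75 × (+0.005) = -0.058750.
As a percentage: -5.8750%.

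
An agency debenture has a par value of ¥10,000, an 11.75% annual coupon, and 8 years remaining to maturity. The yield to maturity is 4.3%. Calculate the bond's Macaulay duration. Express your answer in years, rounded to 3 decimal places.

Periodic yield y = 0.043. Discount each cash flow and weight by its year:
  t   CF        PV=CF/(1+0.043)^t    t·PV
  1     1,175.00     1,126.5580     1,126.5580
  2     1,175.00     1,080.1131     2,160.2263
  3     1,175.00     1,035.5831     3,106.7492
  4     1,175.00       992.8888     3,971.5554
  5     1,175.00       951.9548     4,759.7740
  6     1,175.00       912.7083     5,476.2500
  7     1,175.00       875.0799     6,125.5593
  8    11,175.00     7,979.4520    63,835.6157
  Σ                 14,954.3380    90,562.2878
Price P = Σ PV = 14,954.3380.
Macaulay duration = Σ(t·PV) / P = 90,562.2878 / 14,954.3380 = 6.05592 years.

6.056 years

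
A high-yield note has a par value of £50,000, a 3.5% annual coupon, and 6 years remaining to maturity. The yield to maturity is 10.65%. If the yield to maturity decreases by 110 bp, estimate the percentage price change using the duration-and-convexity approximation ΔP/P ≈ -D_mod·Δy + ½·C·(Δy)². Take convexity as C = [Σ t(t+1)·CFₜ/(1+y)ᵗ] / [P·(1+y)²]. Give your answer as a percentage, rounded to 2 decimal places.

With y = 0.1065:
  t   CF        PV=CF/(1+0.1065)^t    t·PV        t(t+1)·PV
  1     1,750.00     1,581.5635     1,581.5635       3,163.1270
  2     1,750.00     1,429.3389     2,858.6778       8,576.0334
  3     1,750.00     1,291.7658     3,875.2975      15,501.1900
  4     1,750.00     1,167.4341     4,669.7364      23,348.6821
  5     1,750.00     1,055.0692     5,275.3461      31,652.0769
  6    51,750.00    28,196.9312   169,181.5872   1,184,271.1101
  Σ                 34,722.1027   187,442.2085   1,266,512.2194
P = 34,722.1027; D_Mac = 5.39835 yrs; D_mod = 4.87877 yrs; C = 29.79206.
Duration effect: -4.87877 × (-0.011) = +0.053666
Convexity effect: 0.5 × 29.79206 × (-0.011)² = +0.0018024
ΔP/P ≈ +0.053666 + 0.0018024 = +0.055469 = +5.5469%.

+5.55%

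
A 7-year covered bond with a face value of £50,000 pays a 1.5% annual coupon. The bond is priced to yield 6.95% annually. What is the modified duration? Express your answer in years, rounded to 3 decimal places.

Periodic yield y = 0.0695. First find Macaulay duration:
  t   CF        PV=CF/(1+0.0695)^t    t·PV
  1       750.00       701.2623       701.2623
  2       750.00       655.6917     1,311.3834
  3       750.00       613.0825     1,839.2474
  4       750.00       573.2421     2,292.9686
  5       750.00       535.9908     2,679.9539
  6       750.00       501.1601     3,006.9609
  7    50,750.00    31,708.1223   221,956.8559
  Σ                 35,288.5518   233,788.6323
P = 35,288.5518; Macaulay duration = 233,788.6323 / 35,288.5518 = 6.62506 years.
Modified duration = D_Mac / (1 + y) = 6.62506 / 1.0695 = 6.19454 years.

6.195 years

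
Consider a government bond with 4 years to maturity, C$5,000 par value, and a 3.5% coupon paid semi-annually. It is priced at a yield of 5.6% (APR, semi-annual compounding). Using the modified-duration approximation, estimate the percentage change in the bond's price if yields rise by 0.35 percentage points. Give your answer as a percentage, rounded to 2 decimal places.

-1.28%

Periodic yield y = 0.028. Modified duration first:
  t   CF        PV=CF/(1+0.028)^t    t·PV
  1        87.50        85.1167        85.1167
  2        87.50        82.7984       165.5968
  3        87.50        80.5432       241.6295
  4        87.50        78.3494       313.3975
  5        87.50        76.2154       381.0768
  6        87.50        74.1395       444.8367
  7        87.50        72.1201       504.8406
  8     5,087.50     4,079.0545    32,632.4358
  Σ                  4,628.3370    34,768.9304
P = 4,628.3370; D_Mac = 7.51219 half-year periods = 3.75609 yrs; D_mod = 3.75609/(1+0.028) = 3.65379 yrs.
ΔP/P ≈ -D_mod · Δy = -3.65379 × (+0.0035) = -0.012788 = -1.2788%.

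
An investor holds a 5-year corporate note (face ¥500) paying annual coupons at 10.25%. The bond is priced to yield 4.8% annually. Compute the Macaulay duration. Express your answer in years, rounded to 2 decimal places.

Periodic yield y = 0.048. Discount each cash flow and weight by its year:
  t   CF        PV=CF/(1+0.048)^t    t·PV
  1        51.25        48.9027        48.9027
  2        51.25        46.6629        93.3257
  3        51.25        44.5256       133.5769
  4        51.25        42.4863       169.9451
  5       551.25       436.0559     2,180.2796
  Σ                    618.6334     2,626.0300
Price P = Σ PV = 618.6334.
Macaulay duration = Σ(t·PV) / P = 2,626.0300 / 618.6334 = 4.24489 years.

4.24 years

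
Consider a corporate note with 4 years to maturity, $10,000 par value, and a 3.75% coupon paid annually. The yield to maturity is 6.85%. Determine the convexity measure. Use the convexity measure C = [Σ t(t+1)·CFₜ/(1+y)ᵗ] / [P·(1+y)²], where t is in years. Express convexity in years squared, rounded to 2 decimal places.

With y = 0.0685:
  t   CF        PV=CF/(1+0.0685)^t    t·PV        t(t+1)·PV
  1       375.00       350.9593       350.9593         701.9186
  2       375.00       328.4598       656.9196       1,970.7588
  3       375.00       307.4027       922.2081       3,688.8325
  4    10,375.00     7,959.5772    31,838.3088     159,191.5440
  Σ                  8,946.3990    33,768.3958     165,553.0538
P = 8,946.3990.
Convexity = Σ t(t+1)·PV / [P·(1+y)²] = 165,553.0538 / (8,946.3990 × 1.141692) = 16.20839.

16.21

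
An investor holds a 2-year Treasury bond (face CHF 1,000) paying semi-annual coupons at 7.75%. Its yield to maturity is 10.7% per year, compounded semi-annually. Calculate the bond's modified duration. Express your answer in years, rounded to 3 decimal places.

1.792 years

Periodic yield y = 0.0535. First find Macaulay duration:
  t   CF        PV=CF/(1+0.0535)^t    t·PV
  1        38.75        36.7822        36.7822
  2        38.75        34.9142        69.8285
  3        38.75        33.1412        99.4236
  4     1,038.75       843.2821     3,373.1284
  Σ                    948.1197     3,579.1626
P = 948.1197; Macaulay duration = 3,579.1626 / 948.1197 = 3.77501 half-year periods = 1.88751 years.
Modified duration = D_Mac / (1 + y) = 1.88751 / 1.0535 = 1.79165 years.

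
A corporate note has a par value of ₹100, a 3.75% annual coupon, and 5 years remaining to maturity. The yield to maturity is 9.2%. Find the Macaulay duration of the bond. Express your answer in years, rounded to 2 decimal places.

4.60 years

Periodic yield y = 0.092. Discount each cash flow and weight by its year:
  t   CF        PV=CF/(1+0.092)^t    t·PV
  1         3.75         3.4341         3.4341
  2         3.75         3.1447         6.2895
  3         3.75         2.8798         8.6394
  4         3.75         2.6372        10.5487
  5       103.75        66.8151       334.0757
  Σ                     78.9110       362.9875
Price P = Σ PV = 78.9110.
Macaulay duration = Σ(t·PV) / P = 362.9875 / 78.9110 = 4.59996 years.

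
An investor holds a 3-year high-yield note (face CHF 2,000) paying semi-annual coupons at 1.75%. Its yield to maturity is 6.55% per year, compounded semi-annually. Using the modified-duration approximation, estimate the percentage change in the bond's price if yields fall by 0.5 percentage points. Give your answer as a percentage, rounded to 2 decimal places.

+1.42%

Periodic yield y = 0.03275. Modified duration first:
  t   CF        PV=CF/(1+0.03275)^t    t·PV
  1        17.50        16.9450        16.9450
  2        17.50        16.4077        32.8154
  3        17.50        15.8874        47.6622
  4        17.50        15.3836        61.5343
  5        17.50        14.8957        74.4787
  6     2,017.50     1,662.8088     9,976.8530
  Σ                  1,742.3283    10,210.2886
P = 1,742.3283; D_Mac = 5.86014 half-year periods = 2.93007 yrs; D_mod = 2.93007/(1+0.03275) = 2.83715 yrs.
ΔP/P ≈ -D_mod · Δy = -2.83715 × (-0.005) = +0.014186 = +1.4186%.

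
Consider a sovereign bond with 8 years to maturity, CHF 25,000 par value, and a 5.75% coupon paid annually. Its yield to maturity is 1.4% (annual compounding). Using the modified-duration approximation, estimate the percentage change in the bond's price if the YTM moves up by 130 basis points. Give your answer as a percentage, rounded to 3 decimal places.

-8.764%

Periodic yield y = 0.014. Modified duration first:
  t   CF        PV=CF/(1+0.014)^t    t·PV
  1     1,437.50     1,417.6529     1,417.6529
  2     1,437.50     1,398.0797     2,796.1595
  3     1,437.50     1,378.7769     4,136.3306
  4     1,437.50     1,359.7405     5,438.9620
  5     1,437.50     1,340.9670     6,704.8348
  6     1,437.50     1,322.4526     7,934.7158
  7     1,437.50     1,304.1939     9,129.3574
  8    26,437.50    23,654.6619   189,237.2951
  Σ                 33,176.5254   226,795.3080
P = 33,176.5254; D_Mac = 6.83602 yrs; D_mod = 6.83602/(1+0.014) = 6.74163 yrs.
ΔP/P ≈ -D_mod · Δy = -6.74163 × (+0.013) = -0.087641 = -8.7641%.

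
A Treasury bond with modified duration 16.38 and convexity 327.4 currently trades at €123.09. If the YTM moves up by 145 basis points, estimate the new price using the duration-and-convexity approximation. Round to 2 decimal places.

€98.09

Duration effect: -D_mod·Δy = -16.38 × (+0.0145) = -0.237510
Convexity effect: ½·C·(Δy)² = 0.5 × 327.4 × (0.0145)² = +0.034417925
ΔP/P ≈ -0.237510 + 0.034417925 = -0.203092075
New price ≈ 123.09 × (1 - 0.203092075) = 98.09139648825.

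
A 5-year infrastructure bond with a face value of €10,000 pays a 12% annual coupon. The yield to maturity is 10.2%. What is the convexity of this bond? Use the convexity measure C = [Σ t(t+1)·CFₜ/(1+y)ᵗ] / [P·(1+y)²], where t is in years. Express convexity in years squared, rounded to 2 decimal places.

18.65

With y = 0.102:
  t   CF        PV=CF/(1+0.102)^t    t·PV        t(t+1)·PV
  1     1,200.00     1,088.9292     1,088.9292       2,177.8584
  2     1,200.00       988.1390     1,976.2781       5,928.8342
  3     1,200.00       896.6779     2,690.0337      10,760.1347
  4     1,200.00       813.6823     3,254.7292      16,273.6460
  5    11,200.00     6,891.4411    34,457.2056     206,743.2337
  Σ                 10,678.8696    43,467.1758     241,883.7070
P = 10,678.8696.
Convexity = Σ t(t+1)·PV / [P·(1+y)²] = 241,883.7070 / (10,678.8696 × 1.214404) = 18.65169.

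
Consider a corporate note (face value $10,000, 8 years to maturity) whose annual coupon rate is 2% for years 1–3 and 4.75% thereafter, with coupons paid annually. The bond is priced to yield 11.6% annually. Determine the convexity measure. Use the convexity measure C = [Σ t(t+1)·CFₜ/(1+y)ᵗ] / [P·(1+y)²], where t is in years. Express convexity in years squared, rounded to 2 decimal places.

With y = 0.116:
  t   CF        PV=CF/(1+0.116)^t    t·PV        t(t+1)·PV
  1       200.00       179.2115       179.2115         358.4229
  2       200.00       160.5838       321.1675         963.5025
  3       200.00       143.8923       431.6768       1,726.7070
  4       475.00       306.2223     1,224.8892       6,124.4462
  5       475.00       274.3928     1,371.9638       8,231.7826
  6       475.00       245.8716     1,475.2299      10,326.6090
  7       475.00       220.3151     1,542.2056      12,337.6451
  8    10,475.00     4,353.5193    34,828.1545     313,453.3901
  Σ                  5,884.0086    41,374.4987     353,522.5055
P = 5,884.0086.
Convexity = Σ t(t+1)·PV / [P·(1+y)²] = 353,522.5055 / (5,884.0086 × 1.245456) = 48.24090.

48.24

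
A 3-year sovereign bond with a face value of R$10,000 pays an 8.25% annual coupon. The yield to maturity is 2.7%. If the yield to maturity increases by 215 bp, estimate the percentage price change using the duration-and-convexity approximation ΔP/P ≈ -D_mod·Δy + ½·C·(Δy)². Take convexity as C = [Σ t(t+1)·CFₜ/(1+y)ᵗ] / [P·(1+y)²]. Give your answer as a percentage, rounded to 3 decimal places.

-5.610%

With y = 0.027:
  t   CF        PV=CF/(1+0.027)^t    t·PV        t(t+1)·PV
  1       825.00       803.3106       803.3106       1,606.6212
  2       825.00       782.1914     1,564.3829       4,693.1487
  3    10,825.00     9,993.4760    29,980.4280     119,921.7121
  Σ                 11,578.9781    32,348.1215     126,221.4820
P = 11,578.9781; D_Mac = 2.79369 yrs; D_mod = 2.72025 yrs; C = 10.33528.
Duration effect: -2.72025 × (+0.0215) = -0.058485
Convexity effect: 0.5 × 10.33528 × (0.0215)² = +0.0023887
ΔP/P ≈ -0.058485 + 0.0023887 = -0.056097 = -5.6097%.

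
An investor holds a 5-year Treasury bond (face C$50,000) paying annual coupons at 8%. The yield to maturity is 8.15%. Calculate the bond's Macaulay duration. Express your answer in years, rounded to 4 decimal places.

4.3098 years

Periodic yield y = 0.0815. Discount each cash flow and weight by its year:
  t   CF        PV=CF/(1+0.0815)^t    t·PV
  1     4,000.00     3,698.5668     3,698.5668
  2     4,000.00     3,419.8491     6,839.6982
  3     4,000.00     3,162.1351     9,486.4053
  4     4,000.00     2,923.8420    11,695.3679
  5    54,000.00    36,497.3339   182,486.6696
  Σ                 49,701.7269   214,206.7078
Price P = Σ PV = 49,701.7269.
Macaulay duration = Σ(t·PV) / P = 214,206.7078 / 49,701.7269 = 4.30984 years.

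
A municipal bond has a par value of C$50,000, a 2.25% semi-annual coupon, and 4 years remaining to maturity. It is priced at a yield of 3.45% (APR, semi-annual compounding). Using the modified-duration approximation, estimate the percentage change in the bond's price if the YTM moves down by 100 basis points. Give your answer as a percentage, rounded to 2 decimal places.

+3.78%

Periodic yield y = 0.01725. Modified duration first:
  t   CF        PV=CF/(1+0.01725)^t    t·PV
  1       562.50       552.9614       552.9614
  2       562.50       543.5846     1,087.1692
  3       562.50       534.3668     1,603.1003
  4       562.50       525.3052     2,101.2210
  5       562.50       516.3974     2,581.9869
  6       562.50       507.6406     3,045.8435
  7       562.50       499.0323     3,493.2259
  8    50,562.50    44,096.7874   352,774.2992
  Σ                 47,776.0756   367,239.8073
P = 47,776.0756; D_Mac = 7.68669 half-year periods = 3.84334 yrs; D_mod = 3.84334/(1+0.01725) = 3.77817 yrs.
ΔP/P ≈ -D_mod · Δy = -3.77817 × (-0.01) = +0.037782 = +3.7782%.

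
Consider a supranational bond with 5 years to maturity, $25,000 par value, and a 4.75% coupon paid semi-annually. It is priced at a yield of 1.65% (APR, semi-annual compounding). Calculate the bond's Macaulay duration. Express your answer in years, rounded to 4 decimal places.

Periodic yield y = 0.00825. Discount each cash flow and weight by its period:
  t   CF        PV=CF/(1+0.00825)^t    t·PV
  1       593.75       588.8916       588.8916
  2       593.75       584.0730     1,168.1461
  3       593.75       579.2939     1,737.8816
  4       593.75       574.5538     2,298.2152
  5       593.75       569.8525     2,849.2626
  6       593.75       565.1897     3,391.1382
  7       593.75       560.5650     3,923.9553
  8       593.75       555.9782     4,447.8257
  9       593.75       551.4289     4,962.8604
  10   25,593.75    23,574.9954   235,749.9540
  Σ                 28,704.8221   261,118.1307
Price P = Σ PV = 28,704.8221.
Macaulay duration = Σ(t·PV) / P = 261,118.1307 / 28,704.8221 = 9.09666 half-year periods.
In years: 9.09666 / 2 = 4.54833 years.

4.5483 years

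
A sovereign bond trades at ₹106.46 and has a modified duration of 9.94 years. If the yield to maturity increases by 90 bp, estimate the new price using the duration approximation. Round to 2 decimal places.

Duration approximation: ΔP/P ≈ -D_mod · Δy = -9.94 × (+0.009) = -0.089460.
New price ≈ 106.46 × (1 - 0.089460) = 96.9360884.

₹96.94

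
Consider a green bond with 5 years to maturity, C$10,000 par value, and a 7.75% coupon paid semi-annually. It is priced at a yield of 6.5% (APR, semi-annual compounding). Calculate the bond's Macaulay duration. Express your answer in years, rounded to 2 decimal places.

Periodic yield y = 0.0325. Discount each cash flow and weight by its period:
  t   CF        PV=CF/(1+0.0325)^t    t·PV
  1       387.50       375.3027       375.3027
  2       387.50       363.4893       726.9785
  3       387.50       352.0477     1,056.1431
  4       387.50       340.9663     1,363.8652
  5       387.50       330.2337     1,651.1686
  6       387.50       319.8389     1,919.0337
  7       387.50       309.7714     2,168.3996
  8       387.50       300.0207     2,400.1656
  9       387.50       290.5770     2,615.1926
  10   10,387.50     7,544.1521    75,441.5206
  Σ                 10,526.3997    89,717.7702
Price P = Σ PV = 10,526.3997.
Macaulay duration = Σ(t·PV) / P = 89,717.7702 / 10,526.3997 = 8.52312 half-year periods.
In years: 8.52312 / 2 = 4.26156 years.

4.26 years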